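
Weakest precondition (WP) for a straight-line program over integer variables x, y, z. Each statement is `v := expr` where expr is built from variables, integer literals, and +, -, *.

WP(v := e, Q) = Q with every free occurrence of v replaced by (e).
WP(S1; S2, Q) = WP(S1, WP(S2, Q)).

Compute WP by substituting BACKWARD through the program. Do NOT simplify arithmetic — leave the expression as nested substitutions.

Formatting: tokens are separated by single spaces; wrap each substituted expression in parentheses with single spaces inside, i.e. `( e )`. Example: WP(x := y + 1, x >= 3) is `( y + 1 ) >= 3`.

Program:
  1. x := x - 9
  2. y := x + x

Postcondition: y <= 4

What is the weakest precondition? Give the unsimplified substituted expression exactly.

post: y <= 4
stmt 2: y := x + x  -- replace 1 occurrence(s) of y with (x + x)
  => ( x + x ) <= 4
stmt 1: x := x - 9  -- replace 2 occurrence(s) of x with (x - 9)
  => ( ( x - 9 ) + ( x - 9 ) ) <= 4

Answer: ( ( x - 9 ) + ( x - 9 ) ) <= 4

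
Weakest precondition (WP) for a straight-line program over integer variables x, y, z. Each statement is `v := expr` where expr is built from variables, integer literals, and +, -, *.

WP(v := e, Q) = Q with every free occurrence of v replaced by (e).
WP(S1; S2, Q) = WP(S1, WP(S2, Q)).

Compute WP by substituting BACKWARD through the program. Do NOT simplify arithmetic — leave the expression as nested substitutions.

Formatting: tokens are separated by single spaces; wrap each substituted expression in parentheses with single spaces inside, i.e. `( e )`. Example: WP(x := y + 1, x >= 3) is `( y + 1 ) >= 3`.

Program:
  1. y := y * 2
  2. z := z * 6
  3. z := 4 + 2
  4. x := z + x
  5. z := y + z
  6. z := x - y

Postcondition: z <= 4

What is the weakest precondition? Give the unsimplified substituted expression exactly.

Answer: ( ( ( 4 + 2 ) + x ) - ( y * 2 ) ) <= 4

Derivation:
post: z <= 4
stmt 6: z := x - y  -- replace 1 occurrence(s) of z with (x - y)
  => ( x - y ) <= 4
stmt 5: z := y + z  -- replace 0 occurrence(s) of z with (y + z)
  => ( x - y ) <= 4
stmt 4: x := z + x  -- replace 1 occurrence(s) of x with (z + x)
  => ( ( z + x ) - y ) <= 4
stmt 3: z := 4 + 2  -- replace 1 occurrence(s) of z with (4 + 2)
  => ( ( ( 4 + 2 ) + x ) - y ) <= 4
stmt 2: z := z * 6  -- replace 0 occurrence(s) of z with (z * 6)
  => ( ( ( 4 + 2 ) + x ) - y ) <= 4
stmt 1: y := y * 2  -- replace 1 occurrence(s) of y with (y * 2)
  => ( ( ( 4 + 2 ) + x ) - ( y * 2 ) ) <= 4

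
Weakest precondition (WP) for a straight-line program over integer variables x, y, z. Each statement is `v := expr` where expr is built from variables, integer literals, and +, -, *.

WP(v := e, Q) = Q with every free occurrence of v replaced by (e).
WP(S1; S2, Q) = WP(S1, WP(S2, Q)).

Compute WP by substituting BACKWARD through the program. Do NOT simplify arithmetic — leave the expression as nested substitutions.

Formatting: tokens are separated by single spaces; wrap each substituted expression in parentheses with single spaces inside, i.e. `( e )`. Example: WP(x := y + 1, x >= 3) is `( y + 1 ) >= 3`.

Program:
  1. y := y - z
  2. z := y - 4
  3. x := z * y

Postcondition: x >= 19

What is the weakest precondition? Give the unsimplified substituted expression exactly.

Answer: ( ( ( y - z ) - 4 ) * ( y - z ) ) >= 19

Derivation:
post: x >= 19
stmt 3: x := z * y  -- replace 1 occurrence(s) of x with (z * y)
  => ( z * y ) >= 19
stmt 2: z := y - 4  -- replace 1 occurrence(s) of z with (y - 4)
  => ( ( y - 4 ) * y ) >= 19
stmt 1: y := y - z  -- replace 2 occurrence(s) of y with (y - z)
  => ( ( ( y - z ) - 4 ) * ( y - z ) ) >= 19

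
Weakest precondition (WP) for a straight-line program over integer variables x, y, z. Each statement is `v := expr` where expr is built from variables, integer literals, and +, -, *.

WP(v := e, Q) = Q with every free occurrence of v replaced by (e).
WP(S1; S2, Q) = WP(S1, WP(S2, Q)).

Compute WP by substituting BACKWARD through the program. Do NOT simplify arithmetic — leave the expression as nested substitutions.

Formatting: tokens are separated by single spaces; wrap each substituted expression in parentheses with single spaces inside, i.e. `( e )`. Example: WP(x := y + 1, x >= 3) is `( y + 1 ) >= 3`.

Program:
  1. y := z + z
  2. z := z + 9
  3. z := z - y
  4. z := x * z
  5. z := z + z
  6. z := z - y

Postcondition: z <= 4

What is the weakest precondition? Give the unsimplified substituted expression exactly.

Answer: ( ( ( x * ( ( z + 9 ) - ( z + z ) ) ) + ( x * ( ( z + 9 ) - ( z + z ) ) ) ) - ( z + z ) ) <= 4

Derivation:
post: z <= 4
stmt 6: z := z - y  -- replace 1 occurrence(s) of z with (z - y)
  => ( z - y ) <= 4
stmt 5: z := z + z  -- replace 1 occurrence(s) of z with (z + z)
  => ( ( z + z ) - y ) <= 4
stmt 4: z := x * z  -- replace 2 occurrence(s) of z with (x * z)
  => ( ( ( x * z ) + ( x * z ) ) - y ) <= 4
stmt 3: z := z - y  -- replace 2 occurrence(s) of z with (z - y)
  => ( ( ( x * ( z - y ) ) + ( x * ( z - y ) ) ) - y ) <= 4
stmt 2: z := z + 9  -- replace 2 occurrence(s) of z with (z + 9)
  => ( ( ( x * ( ( z + 9 ) - y ) ) + ( x * ( ( z + 9 ) - y ) ) ) - y ) <= 4
stmt 1: y := z + z  -- replace 3 occurrence(s) of y with (z + z)
  => ( ( ( x * ( ( z + 9 ) - ( z + z ) ) ) + ( x * ( ( z + 9 ) - ( z + z ) ) ) ) - ( z + z ) ) <= 4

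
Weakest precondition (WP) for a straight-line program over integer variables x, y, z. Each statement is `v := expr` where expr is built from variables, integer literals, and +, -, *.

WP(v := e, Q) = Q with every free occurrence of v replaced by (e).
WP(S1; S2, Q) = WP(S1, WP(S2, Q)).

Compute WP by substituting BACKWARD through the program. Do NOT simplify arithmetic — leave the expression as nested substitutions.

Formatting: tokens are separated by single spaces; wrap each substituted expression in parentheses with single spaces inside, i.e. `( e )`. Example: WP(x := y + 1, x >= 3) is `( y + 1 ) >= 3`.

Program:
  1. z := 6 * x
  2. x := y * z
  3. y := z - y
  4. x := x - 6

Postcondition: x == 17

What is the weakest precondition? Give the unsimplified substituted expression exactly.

Answer: ( ( y * ( 6 * x ) ) - 6 ) == 17

Derivation:
post: x == 17
stmt 4: x := x - 6  -- replace 1 occurrence(s) of x with (x - 6)
  => ( x - 6 ) == 17
stmt 3: y := z - y  -- replace 0 occurrence(s) of y with (z - y)
  => ( x - 6 ) == 17
stmt 2: x := y * z  -- replace 1 occurrence(s) of x with (y * z)
  => ( ( y * z ) - 6 ) == 17
stmt 1: z := 6 * x  -- replace 1 occurrence(s) of z with (6 * x)
  => ( ( y * ( 6 * x ) ) - 6 ) == 17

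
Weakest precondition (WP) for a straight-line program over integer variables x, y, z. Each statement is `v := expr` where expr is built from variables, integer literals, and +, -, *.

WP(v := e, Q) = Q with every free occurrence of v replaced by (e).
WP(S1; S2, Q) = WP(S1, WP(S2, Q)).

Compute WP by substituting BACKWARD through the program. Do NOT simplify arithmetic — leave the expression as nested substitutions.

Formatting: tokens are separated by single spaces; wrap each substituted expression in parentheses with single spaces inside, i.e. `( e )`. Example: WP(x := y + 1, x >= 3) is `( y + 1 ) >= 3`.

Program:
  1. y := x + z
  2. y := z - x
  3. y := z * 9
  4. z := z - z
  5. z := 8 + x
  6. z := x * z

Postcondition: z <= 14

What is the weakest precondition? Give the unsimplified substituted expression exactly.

post: z <= 14
stmt 6: z := x * z  -- replace 1 occurrence(s) of z with (x * z)
  => ( x * z ) <= 14
stmt 5: z := 8 + x  -- replace 1 occurrence(s) of z with (8 + x)
  => ( x * ( 8 + x ) ) <= 14
stmt 4: z := z - z  -- replace 0 occurrence(s) of z with (z - z)
  => ( x * ( 8 + x ) ) <= 14
stmt 3: y := z * 9  -- replace 0 occurrence(s) of y with (z * 9)
  => ( x * ( 8 + x ) ) <= 14
stmt 2: y := z - x  -- replace 0 occurrence(s) of y with (z - x)
  => ( x * ( 8 + x ) ) <= 14
stmt 1: y := x + z  -- replace 0 occurrence(s) of y with (x + z)
  => ( x * ( 8 + x ) ) <= 14

Answer: ( x * ( 8 + x ) ) <= 14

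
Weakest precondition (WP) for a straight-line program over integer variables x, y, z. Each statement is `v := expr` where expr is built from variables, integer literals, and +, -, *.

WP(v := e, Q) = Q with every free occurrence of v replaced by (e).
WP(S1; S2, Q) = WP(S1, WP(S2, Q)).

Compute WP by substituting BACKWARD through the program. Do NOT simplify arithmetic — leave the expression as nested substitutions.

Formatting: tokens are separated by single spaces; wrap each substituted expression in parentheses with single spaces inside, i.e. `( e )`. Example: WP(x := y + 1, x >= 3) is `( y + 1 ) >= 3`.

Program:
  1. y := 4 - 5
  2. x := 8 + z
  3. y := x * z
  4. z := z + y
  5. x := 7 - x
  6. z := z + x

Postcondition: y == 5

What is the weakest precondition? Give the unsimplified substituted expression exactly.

Answer: ( ( 8 + z ) * z ) == 5

Derivation:
post: y == 5
stmt 6: z := z + x  -- replace 0 occurrence(s) of z with (z + x)
  => y == 5
stmt 5: x := 7 - x  -- replace 0 occurrence(s) of x with (7 - x)
  => y == 5
stmt 4: z := z + y  -- replace 0 occurrence(s) of z with (z + y)
  => y == 5
stmt 3: y := x * z  -- replace 1 occurrence(s) of y with (x * z)
  => ( x * z ) == 5
stmt 2: x := 8 + z  -- replace 1 occurrence(s) of x with (8 + z)
  => ( ( 8 + z ) * z ) == 5
stmt 1: y := 4 - 5  -- replace 0 occurrence(s) of y with (4 - 5)
  => ( ( 8 + z ) * z ) == 5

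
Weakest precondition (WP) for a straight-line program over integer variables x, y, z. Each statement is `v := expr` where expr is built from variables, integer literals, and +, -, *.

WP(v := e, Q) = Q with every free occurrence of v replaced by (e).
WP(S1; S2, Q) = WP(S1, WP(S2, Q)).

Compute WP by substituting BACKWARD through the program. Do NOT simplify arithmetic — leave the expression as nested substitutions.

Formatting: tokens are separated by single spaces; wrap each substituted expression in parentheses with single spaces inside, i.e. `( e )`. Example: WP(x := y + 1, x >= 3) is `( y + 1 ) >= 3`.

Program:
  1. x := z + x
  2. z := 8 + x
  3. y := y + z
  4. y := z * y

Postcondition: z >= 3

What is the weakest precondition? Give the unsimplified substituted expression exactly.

Answer: ( 8 + ( z + x ) ) >= 3

Derivation:
post: z >= 3
stmt 4: y := z * y  -- replace 0 occurrence(s) of y with (z * y)
  => z >= 3
stmt 3: y := y + z  -- replace 0 occurrence(s) of y with (y + z)
  => z >= 3
stmt 2: z := 8 + x  -- replace 1 occurrence(s) of z with (8 + x)
  => ( 8 + x ) >= 3
stmt 1: x := z + x  -- replace 1 occurrence(s) of x with (z + x)
  => ( 8 + ( z + x ) ) >= 3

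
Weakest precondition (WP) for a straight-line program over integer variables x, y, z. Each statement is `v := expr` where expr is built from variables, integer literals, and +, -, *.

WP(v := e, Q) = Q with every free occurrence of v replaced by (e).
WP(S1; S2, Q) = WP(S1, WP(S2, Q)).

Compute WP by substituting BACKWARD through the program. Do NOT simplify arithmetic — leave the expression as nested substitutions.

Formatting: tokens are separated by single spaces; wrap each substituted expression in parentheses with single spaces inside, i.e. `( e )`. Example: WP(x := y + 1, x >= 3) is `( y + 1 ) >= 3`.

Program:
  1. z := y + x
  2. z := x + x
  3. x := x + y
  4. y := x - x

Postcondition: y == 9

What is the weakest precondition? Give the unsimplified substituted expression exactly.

post: y == 9
stmt 4: y := x - x  -- replace 1 occurrence(s) of y with (x - x)
  => ( x - x ) == 9
stmt 3: x := x + y  -- replace 2 occurrence(s) of x with (x + y)
  => ( ( x + y ) - ( x + y ) ) == 9
stmt 2: z := x + x  -- replace 0 occurrence(s) of z with (x + x)
  => ( ( x + y ) - ( x + y ) ) == 9
stmt 1: z := y + x  -- replace 0 occurrence(s) of z with (y + x)
  => ( ( x + y ) - ( x + y ) ) == 9

Answer: ( ( x + y ) - ( x + y ) ) == 9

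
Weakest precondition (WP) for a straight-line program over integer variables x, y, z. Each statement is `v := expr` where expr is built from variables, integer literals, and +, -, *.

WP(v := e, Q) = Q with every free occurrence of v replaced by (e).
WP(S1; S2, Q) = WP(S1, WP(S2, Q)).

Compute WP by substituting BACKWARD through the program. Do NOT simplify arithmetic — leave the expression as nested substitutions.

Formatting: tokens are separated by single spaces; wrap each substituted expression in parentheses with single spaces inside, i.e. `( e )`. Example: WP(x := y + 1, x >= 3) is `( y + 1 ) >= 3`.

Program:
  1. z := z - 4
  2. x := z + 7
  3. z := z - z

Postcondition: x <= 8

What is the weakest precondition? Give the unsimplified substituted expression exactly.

Answer: ( ( z - 4 ) + 7 ) <= 8

Derivation:
post: x <= 8
stmt 3: z := z - z  -- replace 0 occurrence(s) of z with (z - z)
  => x <= 8
stmt 2: x := z + 7  -- replace 1 occurrence(s) of x with (z + 7)
  => ( z + 7 ) <= 8
stmt 1: z := z - 4  -- replace 1 occurrence(s) of z with (z - 4)
  => ( ( z - 4 ) + 7 ) <= 8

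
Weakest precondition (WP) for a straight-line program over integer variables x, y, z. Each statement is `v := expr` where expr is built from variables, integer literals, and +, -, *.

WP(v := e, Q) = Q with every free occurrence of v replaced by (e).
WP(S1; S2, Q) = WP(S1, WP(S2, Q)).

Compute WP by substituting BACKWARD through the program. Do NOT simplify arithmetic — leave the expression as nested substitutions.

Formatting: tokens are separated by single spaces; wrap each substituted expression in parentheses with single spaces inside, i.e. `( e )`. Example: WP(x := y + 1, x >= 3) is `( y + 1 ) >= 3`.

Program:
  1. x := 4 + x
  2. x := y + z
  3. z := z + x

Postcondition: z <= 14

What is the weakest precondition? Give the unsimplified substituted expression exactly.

post: z <= 14
stmt 3: z := z + x  -- replace 1 occurrence(s) of z with (z + x)
  => ( z + x ) <= 14
stmt 2: x := y + z  -- replace 1 occurrence(s) of x with (y + z)
  => ( z + ( y + z ) ) <= 14
stmt 1: x := 4 + x  -- replace 0 occurrence(s) of x with (4 + x)
  => ( z + ( y + z ) ) <= 14

Answer: ( z + ( y + z ) ) <= 14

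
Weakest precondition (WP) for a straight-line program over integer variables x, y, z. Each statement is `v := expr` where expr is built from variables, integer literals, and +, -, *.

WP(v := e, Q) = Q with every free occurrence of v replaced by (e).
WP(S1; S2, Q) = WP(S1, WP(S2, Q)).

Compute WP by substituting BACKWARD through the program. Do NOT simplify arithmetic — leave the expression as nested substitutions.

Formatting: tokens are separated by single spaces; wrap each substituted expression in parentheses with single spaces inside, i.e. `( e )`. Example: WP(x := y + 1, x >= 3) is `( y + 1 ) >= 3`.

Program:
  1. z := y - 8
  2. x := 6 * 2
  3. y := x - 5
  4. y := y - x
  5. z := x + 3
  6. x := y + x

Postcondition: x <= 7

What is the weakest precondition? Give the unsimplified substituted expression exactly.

post: x <= 7
stmt 6: x := y + x  -- replace 1 occurrence(s) of x with (y + x)
  => ( y + x ) <= 7
stmt 5: z := x + 3  -- replace 0 occurrence(s) of z with (x + 3)
  => ( y + x ) <= 7
stmt 4: y := y - x  -- replace 1 occurrence(s) of y with (y - x)
  => ( ( y - x ) + x ) <= 7
stmt 3: y := x - 5  -- replace 1 occurrence(s) of y with (x - 5)
  => ( ( ( x - 5 ) - x ) + x ) <= 7
stmt 2: x := 6 * 2  -- replace 3 occurrence(s) of x with (6 * 2)
  => ( ( ( ( 6 * 2 ) - 5 ) - ( 6 * 2 ) ) + ( 6 * 2 ) ) <= 7
stmt 1: z := y - 8  -- replace 0 occurrence(s) of z with (y - 8)
  => ( ( ( ( 6 * 2 ) - 5 ) - ( 6 * 2 ) ) + ( 6 * 2 ) ) <= 7

Answer: ( ( ( ( 6 * 2 ) - 5 ) - ( 6 * 2 ) ) + ( 6 * 2 ) ) <= 7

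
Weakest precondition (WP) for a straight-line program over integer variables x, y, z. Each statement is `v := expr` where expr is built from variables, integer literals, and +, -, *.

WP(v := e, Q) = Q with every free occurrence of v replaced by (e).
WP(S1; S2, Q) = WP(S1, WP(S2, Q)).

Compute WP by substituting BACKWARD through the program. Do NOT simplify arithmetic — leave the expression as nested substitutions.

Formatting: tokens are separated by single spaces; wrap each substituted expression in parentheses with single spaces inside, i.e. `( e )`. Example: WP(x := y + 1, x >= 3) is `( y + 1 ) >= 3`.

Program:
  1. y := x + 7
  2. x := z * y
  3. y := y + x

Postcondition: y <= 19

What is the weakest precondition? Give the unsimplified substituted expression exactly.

Answer: ( ( x + 7 ) + ( z * ( x + 7 ) ) ) <= 19

Derivation:
post: y <= 19
stmt 3: y := y + x  -- replace 1 occurrence(s) of y with (y + x)
  => ( y + x ) <= 19
stmt 2: x := z * y  -- replace 1 occurrence(s) of x with (z * y)
  => ( y + ( z * y ) ) <= 19
stmt 1: y := x + 7  -- replace 2 occurrence(s) of y with (x + 7)
  => ( ( x + 7 ) + ( z * ( x + 7 ) ) ) <= 19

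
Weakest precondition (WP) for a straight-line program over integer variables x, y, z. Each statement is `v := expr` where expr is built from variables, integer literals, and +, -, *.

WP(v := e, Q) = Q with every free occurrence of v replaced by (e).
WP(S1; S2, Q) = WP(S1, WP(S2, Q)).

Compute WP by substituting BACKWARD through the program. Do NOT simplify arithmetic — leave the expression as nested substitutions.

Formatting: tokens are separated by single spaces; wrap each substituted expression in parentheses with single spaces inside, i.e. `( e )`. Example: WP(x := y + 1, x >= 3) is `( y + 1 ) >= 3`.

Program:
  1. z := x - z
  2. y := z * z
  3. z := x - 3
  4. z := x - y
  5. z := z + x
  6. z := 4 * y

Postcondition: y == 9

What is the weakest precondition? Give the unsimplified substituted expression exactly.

post: y == 9
stmt 6: z := 4 * y  -- replace 0 occurrence(s) of z with (4 * y)
  => y == 9
stmt 5: z := z + x  -- replace 0 occurrence(s) of z with (z + x)
  => y == 9
stmt 4: z := x - y  -- replace 0 occurrence(s) of z with (x - y)
  => y == 9
stmt 3: z := x - 3  -- replace 0 occurrence(s) of z with (x - 3)
  => y == 9
stmt 2: y := z * z  -- replace 1 occurrence(s) of y with (z * z)
  => ( z * z ) == 9
stmt 1: z := x - z  -- replace 2 occurrence(s) of z with (x - z)
  => ( ( x - z ) * ( x - z ) ) == 9

Answer: ( ( x - z ) * ( x - z ) ) == 9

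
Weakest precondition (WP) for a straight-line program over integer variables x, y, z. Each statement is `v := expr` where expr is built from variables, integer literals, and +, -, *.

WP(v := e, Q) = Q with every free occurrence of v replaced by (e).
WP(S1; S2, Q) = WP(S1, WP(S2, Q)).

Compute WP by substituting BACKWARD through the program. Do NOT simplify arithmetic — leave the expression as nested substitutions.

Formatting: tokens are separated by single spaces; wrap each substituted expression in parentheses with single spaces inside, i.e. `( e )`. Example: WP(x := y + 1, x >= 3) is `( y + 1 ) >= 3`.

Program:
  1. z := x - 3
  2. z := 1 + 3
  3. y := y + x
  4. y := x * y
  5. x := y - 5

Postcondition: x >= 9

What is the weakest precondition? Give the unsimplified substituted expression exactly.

Answer: ( ( x * ( y + x ) ) - 5 ) >= 9

Derivation:
post: x >= 9
stmt 5: x := y - 5  -- replace 1 occurrence(s) of x with (y - 5)
  => ( y - 5 ) >= 9
stmt 4: y := x * y  -- replace 1 occurrence(s) of y with (x * y)
  => ( ( x * y ) - 5 ) >= 9
stmt 3: y := y + x  -- replace 1 occurrence(s) of y with (y + x)
  => ( ( x * ( y + x ) ) - 5 ) >= 9
stmt 2: z := 1 + 3  -- replace 0 occurrence(s) of z with (1 + 3)
  => ( ( x * ( y + x ) ) - 5 ) >= 9
stmt 1: z := x - 3  -- replace 0 occurrence(s) of z with (x - 3)
  => ( ( x * ( y + x ) ) - 5 ) >= 9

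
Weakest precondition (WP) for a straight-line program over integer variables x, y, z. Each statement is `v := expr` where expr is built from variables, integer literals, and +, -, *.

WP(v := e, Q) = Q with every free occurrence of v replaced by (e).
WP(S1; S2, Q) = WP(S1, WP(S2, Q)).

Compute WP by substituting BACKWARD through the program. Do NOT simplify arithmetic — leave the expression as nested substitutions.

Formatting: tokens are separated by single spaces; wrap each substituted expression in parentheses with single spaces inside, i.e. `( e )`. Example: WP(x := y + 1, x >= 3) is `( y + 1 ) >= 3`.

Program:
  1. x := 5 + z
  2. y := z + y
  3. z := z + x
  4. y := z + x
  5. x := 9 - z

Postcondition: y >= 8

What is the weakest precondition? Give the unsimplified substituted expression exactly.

post: y >= 8
stmt 5: x := 9 - z  -- replace 0 occurrence(s) of x with (9 - z)
  => y >= 8
stmt 4: y := z + x  -- replace 1 occurrence(s) of y with (z + x)
  => ( z + x ) >= 8
stmt 3: z := z + x  -- replace 1 occurrence(s) of z with (z + x)
  => ( ( z + x ) + x ) >= 8
stmt 2: y := z + y  -- replace 0 occurrence(s) of y with (z + y)
  => ( ( z + x ) + x ) >= 8
stmt 1: x := 5 + z  -- replace 2 occurrence(s) of x with (5 + z)
  => ( ( z + ( 5 + z ) ) + ( 5 + z ) ) >= 8

Answer: ( ( z + ( 5 + z ) ) + ( 5 + z ) ) >= 8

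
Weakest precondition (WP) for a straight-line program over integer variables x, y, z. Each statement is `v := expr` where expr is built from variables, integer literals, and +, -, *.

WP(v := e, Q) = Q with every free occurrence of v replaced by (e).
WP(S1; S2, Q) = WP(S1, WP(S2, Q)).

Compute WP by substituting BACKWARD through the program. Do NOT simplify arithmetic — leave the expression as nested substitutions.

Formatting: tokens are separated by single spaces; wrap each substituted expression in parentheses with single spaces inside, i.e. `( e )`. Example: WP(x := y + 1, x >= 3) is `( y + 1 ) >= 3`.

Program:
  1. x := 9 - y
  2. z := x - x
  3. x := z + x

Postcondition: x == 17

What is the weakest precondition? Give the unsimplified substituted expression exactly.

Answer: ( ( ( 9 - y ) - ( 9 - y ) ) + ( 9 - y ) ) == 17

Derivation:
post: x == 17
stmt 3: x := z + x  -- replace 1 occurrence(s) of x with (z + x)
  => ( z + x ) == 17
stmt 2: z := x - x  -- replace 1 occurrence(s) of z with (x - x)
  => ( ( x - x ) + x ) == 17
stmt 1: x := 9 - y  -- replace 3 occurrence(s) of x with (9 - y)
  => ( ( ( 9 - y ) - ( 9 - y ) ) + ( 9 - y ) ) == 17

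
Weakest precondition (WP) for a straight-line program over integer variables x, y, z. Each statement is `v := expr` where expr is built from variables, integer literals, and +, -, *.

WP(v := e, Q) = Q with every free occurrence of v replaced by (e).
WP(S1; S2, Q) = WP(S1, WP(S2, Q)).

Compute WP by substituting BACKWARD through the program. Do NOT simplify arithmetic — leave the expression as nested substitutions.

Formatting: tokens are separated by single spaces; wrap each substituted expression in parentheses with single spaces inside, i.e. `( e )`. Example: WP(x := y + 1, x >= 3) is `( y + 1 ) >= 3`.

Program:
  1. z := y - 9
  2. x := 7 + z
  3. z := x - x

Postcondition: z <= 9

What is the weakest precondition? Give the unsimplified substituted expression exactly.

post: z <= 9
stmt 3: z := x - x  -- replace 1 occurrence(s) of z with (x - x)
  => ( x - x ) <= 9
stmt 2: x := 7 + z  -- replace 2 occurrence(s) of x with (7 + z)
  => ( ( 7 + z ) - ( 7 + z ) ) <= 9
stmt 1: z := y - 9  -- replace 2 occurrence(s) of z with (y - 9)
  => ( ( 7 + ( y - 9 ) ) - ( 7 + ( y - 9 ) ) ) <= 9

Answer: ( ( 7 + ( y - 9 ) ) - ( 7 + ( y - 9 ) ) ) <= 9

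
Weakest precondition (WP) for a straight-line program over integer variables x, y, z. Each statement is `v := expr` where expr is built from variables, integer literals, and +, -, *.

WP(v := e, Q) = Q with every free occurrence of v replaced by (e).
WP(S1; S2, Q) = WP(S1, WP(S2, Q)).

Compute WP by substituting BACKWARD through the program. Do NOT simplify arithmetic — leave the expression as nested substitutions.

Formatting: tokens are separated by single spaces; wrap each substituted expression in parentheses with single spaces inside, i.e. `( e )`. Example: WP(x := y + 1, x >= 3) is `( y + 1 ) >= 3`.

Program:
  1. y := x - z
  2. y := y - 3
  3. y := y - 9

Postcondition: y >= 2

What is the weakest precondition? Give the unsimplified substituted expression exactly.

post: y >= 2
stmt 3: y := y - 9  -- replace 1 occurrence(s) of y with (y - 9)
  => ( y - 9 ) >= 2
stmt 2: y := y - 3  -- replace 1 occurrence(s) of y with (y - 3)
  => ( ( y - 3 ) - 9 ) >= 2
stmt 1: y := x - z  -- replace 1 occurrence(s) of y with (x - z)
  => ( ( ( x - z ) - 3 ) - 9 ) >= 2

Answer: ( ( ( x - z ) - 3 ) - 9 ) >= 2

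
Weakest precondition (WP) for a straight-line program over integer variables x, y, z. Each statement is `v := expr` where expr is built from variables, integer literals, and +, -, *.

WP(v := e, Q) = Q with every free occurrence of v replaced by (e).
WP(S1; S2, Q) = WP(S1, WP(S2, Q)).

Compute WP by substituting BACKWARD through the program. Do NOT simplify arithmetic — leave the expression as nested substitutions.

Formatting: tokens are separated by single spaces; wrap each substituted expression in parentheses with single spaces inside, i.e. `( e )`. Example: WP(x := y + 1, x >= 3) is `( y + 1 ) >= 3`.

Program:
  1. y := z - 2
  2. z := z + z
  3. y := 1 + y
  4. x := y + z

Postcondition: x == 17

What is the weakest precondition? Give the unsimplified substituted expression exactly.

post: x == 17
stmt 4: x := y + z  -- replace 1 occurrence(s) of x with (y + z)
  => ( y + z ) == 17
stmt 3: y := 1 + y  -- replace 1 occurrence(s) of y with (1 + y)
  => ( ( 1 + y ) + z ) == 17
stmt 2: z := z + z  -- replace 1 occurrence(s) of z with (z + z)
  => ( ( 1 + y ) + ( z + z ) ) == 17
stmt 1: y := z - 2  -- replace 1 occurrence(s) of y with (z - 2)
  => ( ( 1 + ( z - 2 ) ) + ( z + z ) ) == 17

Answer: ( ( 1 + ( z - 2 ) ) + ( z + z ) ) == 17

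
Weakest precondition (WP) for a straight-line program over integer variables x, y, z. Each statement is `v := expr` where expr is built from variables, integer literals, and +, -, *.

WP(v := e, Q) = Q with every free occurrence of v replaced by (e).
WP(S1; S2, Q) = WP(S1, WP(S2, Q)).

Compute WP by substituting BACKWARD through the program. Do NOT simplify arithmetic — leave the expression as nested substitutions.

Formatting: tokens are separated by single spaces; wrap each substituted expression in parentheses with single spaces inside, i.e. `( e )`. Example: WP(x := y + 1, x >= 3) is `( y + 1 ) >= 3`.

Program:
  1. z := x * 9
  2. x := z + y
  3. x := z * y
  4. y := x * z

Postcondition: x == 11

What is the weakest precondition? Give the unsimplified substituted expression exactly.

post: x == 11
stmt 4: y := x * z  -- replace 0 occurrence(s) of y with (x * z)
  => x == 11
stmt 3: x := z * y  -- replace 1 occurrence(s) of x with (z * y)
  => ( z * y ) == 11
stmt 2: x := z + y  -- replace 0 occurrence(s) of x with (z + y)
  => ( z * y ) == 11
stmt 1: z := x * 9  -- replace 1 occurrence(s) of z with (x * 9)
  => ( ( x * 9 ) * y ) == 11

Answer: ( ( x * 9 ) * y ) == 11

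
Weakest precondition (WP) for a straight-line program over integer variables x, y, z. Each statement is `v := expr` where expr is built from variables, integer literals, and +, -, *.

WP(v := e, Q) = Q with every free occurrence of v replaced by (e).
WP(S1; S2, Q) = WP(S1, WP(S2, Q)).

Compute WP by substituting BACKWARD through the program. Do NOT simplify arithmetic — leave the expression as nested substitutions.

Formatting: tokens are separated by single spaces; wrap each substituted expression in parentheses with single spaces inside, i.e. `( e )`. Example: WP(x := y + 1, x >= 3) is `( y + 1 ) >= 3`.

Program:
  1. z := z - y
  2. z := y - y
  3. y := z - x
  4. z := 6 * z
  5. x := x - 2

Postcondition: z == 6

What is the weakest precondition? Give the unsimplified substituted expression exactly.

Answer: ( 6 * ( y - y ) ) == 6

Derivation:
post: z == 6
stmt 5: x := x - 2  -- replace 0 occurrence(s) of x with (x - 2)
  => z == 6
stmt 4: z := 6 * z  -- replace 1 occurrence(s) of z with (6 * z)
  => ( 6 * z ) == 6
stmt 3: y := z - x  -- replace 0 occurrence(s) of y with (z - x)
  => ( 6 * z ) == 6
stmt 2: z := y - y  -- replace 1 occurrence(s) of z with (y - y)
  => ( 6 * ( y - y ) ) == 6
stmt 1: z := z - y  -- replace 0 occurrence(s) of z with (z - y)
  => ( 6 * ( y - y ) ) == 6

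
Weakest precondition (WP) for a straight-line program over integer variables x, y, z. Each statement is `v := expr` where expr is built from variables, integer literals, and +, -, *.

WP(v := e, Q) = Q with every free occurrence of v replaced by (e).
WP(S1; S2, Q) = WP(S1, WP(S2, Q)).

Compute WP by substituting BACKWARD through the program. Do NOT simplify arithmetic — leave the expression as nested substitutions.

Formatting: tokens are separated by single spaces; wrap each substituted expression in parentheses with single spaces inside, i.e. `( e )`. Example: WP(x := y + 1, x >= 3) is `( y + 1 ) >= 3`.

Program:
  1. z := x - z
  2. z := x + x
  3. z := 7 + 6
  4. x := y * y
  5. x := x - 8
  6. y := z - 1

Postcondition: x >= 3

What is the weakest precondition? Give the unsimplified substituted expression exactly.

post: x >= 3
stmt 6: y := z - 1  -- replace 0 occurrence(s) of y with (z - 1)
  => x >= 3
stmt 5: x := x - 8  -- replace 1 occurrence(s) of x with (x - 8)
  => ( x - 8 ) >= 3
stmt 4: x := y * y  -- replace 1 occurrence(s) of x with (y * y)
  => ( ( y * y ) - 8 ) >= 3
stmt 3: z := 7 + 6  -- replace 0 occurrence(s) of z with (7 + 6)
  => ( ( y * y ) - 8 ) >= 3
stmt 2: z := x + x  -- replace 0 occurrence(s) of z with (x + x)
  => ( ( y * y ) - 8 ) >= 3
stmt 1: z := x - z  -- replace 0 occurrence(s) of z with (x - z)
  => ( ( y * y ) - 8 ) >= 3

Answer: ( ( y * y ) - 8 ) >= 3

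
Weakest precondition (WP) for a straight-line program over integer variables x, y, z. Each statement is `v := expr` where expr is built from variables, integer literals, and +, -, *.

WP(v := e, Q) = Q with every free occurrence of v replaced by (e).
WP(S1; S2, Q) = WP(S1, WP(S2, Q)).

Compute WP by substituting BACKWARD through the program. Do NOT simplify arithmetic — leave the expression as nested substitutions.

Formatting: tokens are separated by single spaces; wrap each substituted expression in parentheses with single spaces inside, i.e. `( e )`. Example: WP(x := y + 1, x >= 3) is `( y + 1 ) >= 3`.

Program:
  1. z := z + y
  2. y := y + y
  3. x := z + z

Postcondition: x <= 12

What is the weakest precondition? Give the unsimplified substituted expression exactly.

Answer: ( ( z + y ) + ( z + y ) ) <= 12

Derivation:
post: x <= 12
stmt 3: x := z + z  -- replace 1 occurrence(s) of x with (z + z)
  => ( z + z ) <= 12
stmt 2: y := y + y  -- replace 0 occurrence(s) of y with (y + y)
  => ( z + z ) <= 12
stmt 1: z := z + y  -- replace 2 occurrence(s) of z with (z + y)
  => ( ( z + y ) + ( z + y ) ) <= 12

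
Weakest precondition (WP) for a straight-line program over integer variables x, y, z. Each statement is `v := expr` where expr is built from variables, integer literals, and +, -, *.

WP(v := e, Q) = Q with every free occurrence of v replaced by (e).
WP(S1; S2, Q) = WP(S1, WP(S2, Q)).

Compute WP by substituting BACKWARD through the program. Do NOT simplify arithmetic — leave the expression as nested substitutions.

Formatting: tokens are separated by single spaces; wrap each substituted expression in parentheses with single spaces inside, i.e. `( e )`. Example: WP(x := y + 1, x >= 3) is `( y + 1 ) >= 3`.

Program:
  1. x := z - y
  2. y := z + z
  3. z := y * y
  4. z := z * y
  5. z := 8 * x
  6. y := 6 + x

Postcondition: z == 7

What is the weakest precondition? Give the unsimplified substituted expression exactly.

post: z == 7
stmt 6: y := 6 + x  -- replace 0 occurrence(s) of y with (6 + x)
  => z == 7
stmt 5: z := 8 * x  -- replace 1 occurrence(s) of z with (8 * x)
  => ( 8 * x ) == 7
stmt 4: z := z * y  -- replace 0 occurrence(s) of z with (z * y)
  => ( 8 * x ) == 7
stmt 3: z := y * y  -- replace 0 occurrence(s) of z with (y * y)
  => ( 8 * x ) == 7
stmt 2: y := z + z  -- replace 0 occurrence(s) of y with (z + z)
  => ( 8 * x ) == 7
stmt 1: x := z - y  -- replace 1 occurrence(s) of x with (z - y)
  => ( 8 * ( z - y ) ) == 7

Answer: ( 8 * ( z - y ) ) == 7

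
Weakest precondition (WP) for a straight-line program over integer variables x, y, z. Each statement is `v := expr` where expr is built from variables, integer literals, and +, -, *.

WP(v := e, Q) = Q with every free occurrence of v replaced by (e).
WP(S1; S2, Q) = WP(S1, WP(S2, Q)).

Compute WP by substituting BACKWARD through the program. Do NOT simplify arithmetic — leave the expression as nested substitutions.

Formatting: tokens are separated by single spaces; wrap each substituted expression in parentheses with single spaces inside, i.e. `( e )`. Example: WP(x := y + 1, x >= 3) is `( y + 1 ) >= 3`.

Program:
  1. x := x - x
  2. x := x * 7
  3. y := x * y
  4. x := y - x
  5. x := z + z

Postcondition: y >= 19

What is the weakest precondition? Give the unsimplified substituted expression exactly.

post: y >= 19
stmt 5: x := z + z  -- replace 0 occurrence(s) of x with (z + z)
  => y >= 19
stmt 4: x := y - x  -- replace 0 occurrence(s) of x with (y - x)
  => y >= 19
stmt 3: y := x * y  -- replace 1 occurrence(s) of y with (x * y)
  => ( x * y ) >= 19
stmt 2: x := x * 7  -- replace 1 occurrence(s) of x with (x * 7)
  => ( ( x * 7 ) * y ) >= 19
stmt 1: x := x - x  -- replace 1 occurrence(s) of x with (x - x)
  => ( ( ( x - x ) * 7 ) * y ) >= 19

Answer: ( ( ( x - x ) * 7 ) * y ) >= 19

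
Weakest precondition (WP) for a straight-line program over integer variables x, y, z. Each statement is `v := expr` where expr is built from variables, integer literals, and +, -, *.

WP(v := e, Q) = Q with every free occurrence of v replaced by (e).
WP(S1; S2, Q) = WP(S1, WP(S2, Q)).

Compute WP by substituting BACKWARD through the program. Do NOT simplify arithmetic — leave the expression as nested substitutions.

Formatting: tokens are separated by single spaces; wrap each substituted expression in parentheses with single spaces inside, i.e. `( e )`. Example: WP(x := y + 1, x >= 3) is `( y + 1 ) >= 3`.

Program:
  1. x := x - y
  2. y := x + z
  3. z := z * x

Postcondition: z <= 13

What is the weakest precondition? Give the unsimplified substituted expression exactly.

post: z <= 13
stmt 3: z := z * x  -- replace 1 occurrence(s) of z with (z * x)
  => ( z * x ) <= 13
stmt 2: y := x + z  -- replace 0 occurrence(s) of y with (x + z)
  => ( z * x ) <= 13
stmt 1: x := x - y  -- replace 1 occurrence(s) of x with (x - y)
  => ( z * ( x - y ) ) <= 13

Answer: ( z * ( x - y ) ) <= 13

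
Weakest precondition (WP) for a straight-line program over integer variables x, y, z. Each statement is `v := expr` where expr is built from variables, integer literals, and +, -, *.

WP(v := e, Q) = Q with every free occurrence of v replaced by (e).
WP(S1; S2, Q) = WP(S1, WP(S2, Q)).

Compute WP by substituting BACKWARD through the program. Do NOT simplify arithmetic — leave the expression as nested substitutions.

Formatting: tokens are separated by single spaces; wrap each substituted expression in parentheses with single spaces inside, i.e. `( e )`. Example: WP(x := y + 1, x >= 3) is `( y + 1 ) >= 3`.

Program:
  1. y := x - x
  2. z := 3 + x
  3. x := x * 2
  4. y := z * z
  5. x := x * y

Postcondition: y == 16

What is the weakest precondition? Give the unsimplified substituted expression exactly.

Answer: ( ( 3 + x ) * ( 3 + x ) ) == 16

Derivation:
post: y == 16
stmt 5: x := x * y  -- replace 0 occurrence(s) of x with (x * y)
  => y == 16
stmt 4: y := z * z  -- replace 1 occurrence(s) of y with (z * z)
  => ( z * z ) == 16
stmt 3: x := x * 2  -- replace 0 occurrence(s) of x with (x * 2)
  => ( z * z ) == 16
stmt 2: z := 3 + x  -- replace 2 occurrence(s) of z with (3 + x)
  => ( ( 3 + x ) * ( 3 + x ) ) == 16
stmt 1: y := x - x  -- replace 0 occurrence(s) of y with (x - x)
  => ( ( 3 + x ) * ( 3 + x ) ) == 16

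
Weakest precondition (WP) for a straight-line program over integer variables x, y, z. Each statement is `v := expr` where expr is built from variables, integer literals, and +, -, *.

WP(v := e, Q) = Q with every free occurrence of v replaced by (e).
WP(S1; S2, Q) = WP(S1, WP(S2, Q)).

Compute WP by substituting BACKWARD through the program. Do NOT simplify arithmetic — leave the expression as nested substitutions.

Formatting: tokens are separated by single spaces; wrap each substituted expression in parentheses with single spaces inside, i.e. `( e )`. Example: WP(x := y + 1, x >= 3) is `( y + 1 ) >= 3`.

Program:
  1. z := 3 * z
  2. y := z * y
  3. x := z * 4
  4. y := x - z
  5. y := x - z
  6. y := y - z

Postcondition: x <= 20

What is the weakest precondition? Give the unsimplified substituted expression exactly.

Answer: ( ( 3 * z ) * 4 ) <= 20

Derivation:
post: x <= 20
stmt 6: y := y - z  -- replace 0 occurrence(s) of y with (y - z)
  => x <= 20
stmt 5: y := x - z  -- replace 0 occurrence(s) of y with (x - z)
  => x <= 20
stmt 4: y := x - z  -- replace 0 occurrence(s) of y with (x - z)
  => x <= 20
stmt 3: x := z * 4  -- replace 1 occurrence(s) of x with (z * 4)
  => ( z * 4 ) <= 20
stmt 2: y := z * y  -- replace 0 occurrence(s) of y with (z * y)
  => ( z * 4 ) <= 20
stmt 1: z := 3 * z  -- replace 1 occurrence(s) of z with (3 * z)
  => ( ( 3 * z ) * 4 ) <= 20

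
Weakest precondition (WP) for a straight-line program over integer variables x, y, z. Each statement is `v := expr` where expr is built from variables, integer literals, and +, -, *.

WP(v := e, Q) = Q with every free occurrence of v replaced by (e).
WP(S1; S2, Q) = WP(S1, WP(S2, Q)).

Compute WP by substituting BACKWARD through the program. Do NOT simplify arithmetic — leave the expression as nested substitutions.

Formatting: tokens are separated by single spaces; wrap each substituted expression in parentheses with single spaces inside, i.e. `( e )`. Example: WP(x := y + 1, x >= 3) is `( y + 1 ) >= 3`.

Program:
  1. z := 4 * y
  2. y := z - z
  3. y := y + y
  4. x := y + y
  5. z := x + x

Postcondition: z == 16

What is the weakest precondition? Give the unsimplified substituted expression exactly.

Answer: ( ( ( ( ( 4 * y ) - ( 4 * y ) ) + ( ( 4 * y ) - ( 4 * y ) ) ) + ( ( ( 4 * y ) - ( 4 * y ) ) + ( ( 4 * y ) - ( 4 * y ) ) ) ) + ( ( ( ( 4 * y ) - ( 4 * y ) ) + ( ( 4 * y ) - ( 4 * y ) ) ) + ( ( ( 4 * y ) - ( 4 * y ) ) + ( ( 4 * y ) - ( 4 * y ) ) ) ) ) == 16

Derivation:
post: z == 16
stmt 5: z := x + x  -- replace 1 occurrence(s) of z with (x + x)
  => ( x + x ) == 16
stmt 4: x := y + y  -- replace 2 occurrence(s) of x with (y + y)
  => ( ( y + y ) + ( y + y ) ) == 16
stmt 3: y := y + y  -- replace 4 occurrence(s) of y with (y + y)
  => ( ( ( y + y ) + ( y + y ) ) + ( ( y + y ) + ( y + y ) ) ) == 16
stmt 2: y := z - z  -- replace 8 occurrence(s) of y with (z - z)
  => ( ( ( ( z - z ) + ( z - z ) ) + ( ( z - z ) + ( z - z ) ) ) + ( ( ( z - z ) + ( z - z ) ) + ( ( z - z ) + ( z - z ) ) ) ) == 16
stmt 1: z := 4 * y  -- replace 16 occurrence(s) of z with (4 * y)
  => ( ( ( ( ( 4 * y ) - ( 4 * y ) ) + ( ( 4 * y ) - ( 4 * y ) ) ) + ( ( ( 4 * y ) - ( 4 * y ) ) + ( ( 4 * y ) - ( 4 * y ) ) ) ) + ( ( ( ( 4 * y ) - ( 4 * y ) ) + ( ( 4 * y ) - ( 4 * y ) ) ) + ( ( ( 4 * y ) - ( 4 * y ) ) + ( ( 4 * y ) - ( 4 * y ) ) ) ) ) == 16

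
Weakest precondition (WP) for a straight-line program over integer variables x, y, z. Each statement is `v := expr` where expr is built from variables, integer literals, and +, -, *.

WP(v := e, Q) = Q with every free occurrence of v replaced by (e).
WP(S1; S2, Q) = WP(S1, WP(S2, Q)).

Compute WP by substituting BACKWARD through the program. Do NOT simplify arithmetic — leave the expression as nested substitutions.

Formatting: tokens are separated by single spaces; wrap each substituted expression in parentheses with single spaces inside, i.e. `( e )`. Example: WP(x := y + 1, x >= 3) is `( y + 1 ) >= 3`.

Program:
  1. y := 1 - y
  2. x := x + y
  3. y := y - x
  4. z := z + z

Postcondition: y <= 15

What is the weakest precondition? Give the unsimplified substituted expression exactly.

Answer: ( ( 1 - y ) - ( x + ( 1 - y ) ) ) <= 15

Derivation:
post: y <= 15
stmt 4: z := z + z  -- replace 0 occurrence(s) of z with (z + z)
  => y <= 15
stmt 3: y := y - x  -- replace 1 occurrence(s) of y with (y - x)
  => ( y - x ) <= 15
stmt 2: x := x + y  -- replace 1 occurrence(s) of x with (x + y)
  => ( y - ( x + y ) ) <= 15
stmt 1: y := 1 - y  -- replace 2 occurrence(s) of y with (1 - y)
  => ( ( 1 - y ) - ( x + ( 1 - y ) ) ) <= 15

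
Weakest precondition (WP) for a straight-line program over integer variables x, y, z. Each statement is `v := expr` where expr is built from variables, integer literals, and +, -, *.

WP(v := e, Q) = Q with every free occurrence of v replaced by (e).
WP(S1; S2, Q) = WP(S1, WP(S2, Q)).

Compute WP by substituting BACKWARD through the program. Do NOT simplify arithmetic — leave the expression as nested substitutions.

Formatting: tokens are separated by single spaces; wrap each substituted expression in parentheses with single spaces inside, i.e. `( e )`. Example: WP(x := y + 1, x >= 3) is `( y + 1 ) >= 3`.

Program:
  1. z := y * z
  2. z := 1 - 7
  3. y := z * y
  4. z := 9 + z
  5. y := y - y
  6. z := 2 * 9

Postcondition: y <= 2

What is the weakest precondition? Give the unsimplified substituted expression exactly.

post: y <= 2
stmt 6: z := 2 * 9  -- replace 0 occurrence(s) of z with (2 * 9)
  => y <= 2
stmt 5: y := y - y  -- replace 1 occurrence(s) of y with (y - y)
  => ( y - y ) <= 2
stmt 4: z := 9 + z  -- replace 0 occurrence(s) of z with (9 + z)
  => ( y - y ) <= 2
stmt 3: y := z * y  -- replace 2 occurrence(s) of y with (z * y)
  => ( ( z * y ) - ( z * y ) ) <= 2
stmt 2: z := 1 - 7  -- replace 2 occurrence(s) of z with (1 - 7)
  => ( ( ( 1 - 7 ) * y ) - ( ( 1 - 7 ) * y ) ) <= 2
stmt 1: z := y * z  -- replace 0 occurrence(s) of z with (y * z)
  => ( ( ( 1 - 7 ) * y ) - ( ( 1 - 7 ) * y ) ) <= 2

Answer: ( ( ( 1 - 7 ) * y ) - ( ( 1 - 7 ) * y ) ) <= 2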